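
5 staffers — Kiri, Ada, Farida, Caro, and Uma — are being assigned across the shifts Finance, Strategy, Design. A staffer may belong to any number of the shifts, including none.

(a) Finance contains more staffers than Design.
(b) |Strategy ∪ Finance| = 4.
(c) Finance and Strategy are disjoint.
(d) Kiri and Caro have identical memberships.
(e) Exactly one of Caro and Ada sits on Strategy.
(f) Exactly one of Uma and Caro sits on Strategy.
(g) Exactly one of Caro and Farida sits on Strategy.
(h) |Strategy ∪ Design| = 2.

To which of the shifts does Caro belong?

Caro: Strategy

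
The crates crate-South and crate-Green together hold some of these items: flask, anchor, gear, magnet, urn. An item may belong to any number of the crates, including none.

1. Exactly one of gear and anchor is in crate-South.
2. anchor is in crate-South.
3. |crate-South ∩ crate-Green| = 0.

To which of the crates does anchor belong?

From (2): anchor ∈ crate-South.
(1) (exactly one): gear ∉ crate-South.
Suppose anchor ∈ crate-Green: no assignment then satisfies all the clues, so anchor ∉ crate-Green.

anchor: crate-South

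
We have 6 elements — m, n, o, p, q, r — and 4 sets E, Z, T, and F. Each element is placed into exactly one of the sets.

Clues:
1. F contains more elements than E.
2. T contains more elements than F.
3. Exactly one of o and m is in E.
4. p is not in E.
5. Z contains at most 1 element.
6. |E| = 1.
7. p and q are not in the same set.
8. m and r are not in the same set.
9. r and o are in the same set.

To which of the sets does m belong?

From (4): p ∉ E.
Suppose m ∉ E: no assignment then satisfies all the clues, so m ∈ E.

m: E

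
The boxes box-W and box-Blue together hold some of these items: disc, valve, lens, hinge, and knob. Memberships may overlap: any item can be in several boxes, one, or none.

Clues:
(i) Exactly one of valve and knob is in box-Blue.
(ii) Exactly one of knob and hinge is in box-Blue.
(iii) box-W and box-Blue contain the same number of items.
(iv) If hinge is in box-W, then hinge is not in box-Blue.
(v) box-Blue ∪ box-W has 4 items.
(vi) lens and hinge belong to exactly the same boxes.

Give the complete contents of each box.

box-W = {hinge, lens}; box-Blue = {disc, knob}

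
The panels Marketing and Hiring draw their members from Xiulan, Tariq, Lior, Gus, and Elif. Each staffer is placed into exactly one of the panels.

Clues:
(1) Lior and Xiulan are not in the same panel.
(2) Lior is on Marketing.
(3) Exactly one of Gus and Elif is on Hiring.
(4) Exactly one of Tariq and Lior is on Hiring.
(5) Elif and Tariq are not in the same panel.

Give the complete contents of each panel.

From (2): Lior ∈ Marketing.
(1): Xiulan ∉ Marketing.
(4) (exactly one): Tariq ∈ Hiring.
(5): Elif ∉ Hiring.
Only one panel left: Xiulan ∈ Hiring.
Only one panel left: Elif ∈ Marketing.
(3) (exactly one): Gus ∈ Hiring.

Marketing = {Elif, Lior}; Hiring = {Gus, Tariq, Xiulan}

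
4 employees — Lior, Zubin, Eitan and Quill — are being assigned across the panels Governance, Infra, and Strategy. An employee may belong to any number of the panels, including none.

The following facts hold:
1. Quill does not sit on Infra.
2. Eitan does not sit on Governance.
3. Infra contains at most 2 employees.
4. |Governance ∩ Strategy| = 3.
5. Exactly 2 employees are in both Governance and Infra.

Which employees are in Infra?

Infra = {Lior, Zubin}

From (1): Quill ∉ Infra.
From (2): Eitan ∉ Governance.
Suppose Lior ∉ Infra: no assignment then satisfies all the clues, so Lior ∈ Infra.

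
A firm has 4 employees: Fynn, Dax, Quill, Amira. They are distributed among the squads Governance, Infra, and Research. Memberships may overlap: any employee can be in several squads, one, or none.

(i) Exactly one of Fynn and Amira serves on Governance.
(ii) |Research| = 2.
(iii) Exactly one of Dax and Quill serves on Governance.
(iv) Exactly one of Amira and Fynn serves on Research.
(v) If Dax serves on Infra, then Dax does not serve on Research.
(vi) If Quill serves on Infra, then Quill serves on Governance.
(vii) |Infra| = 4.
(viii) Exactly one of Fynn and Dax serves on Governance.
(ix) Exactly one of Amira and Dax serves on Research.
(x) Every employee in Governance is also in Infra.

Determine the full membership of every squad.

Governance = {Fynn, Quill}; Infra = {Amira, Dax, Fynn, Quill}; Research = {Amira, Quill}

(vii): only 4 candidates remain for Infra, so all are in.
(v): Dax ∉ Research.
(vi): Quill ∈ Governance.
(ix) (exactly one): Amira ∈ Research.
(iii) (exactly one): Dax ∉ Governance.
(iv) (exactly one): Fynn ∉ Research.
(viii) (exactly one): Fynn ∈ Governance.
(i) (exactly one): Amira ∉ Governance.
(ii): only 2 candidates remain for Research, so all are in.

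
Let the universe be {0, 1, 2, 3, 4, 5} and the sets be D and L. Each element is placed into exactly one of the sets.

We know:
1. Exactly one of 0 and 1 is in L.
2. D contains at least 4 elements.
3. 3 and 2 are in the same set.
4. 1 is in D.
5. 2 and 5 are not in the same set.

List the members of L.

L = {0, 5}

From (4): 1 ∈ D.
(1) (exactly one): 0 ∈ L.
Suppose 2 ∈ L: no assignment then satisfies all the clues, so 2 ∉ L.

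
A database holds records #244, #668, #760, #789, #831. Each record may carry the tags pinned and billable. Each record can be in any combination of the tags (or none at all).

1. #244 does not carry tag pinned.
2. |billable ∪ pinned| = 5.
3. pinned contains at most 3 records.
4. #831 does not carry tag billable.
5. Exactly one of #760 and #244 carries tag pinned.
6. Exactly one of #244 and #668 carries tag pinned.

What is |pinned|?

3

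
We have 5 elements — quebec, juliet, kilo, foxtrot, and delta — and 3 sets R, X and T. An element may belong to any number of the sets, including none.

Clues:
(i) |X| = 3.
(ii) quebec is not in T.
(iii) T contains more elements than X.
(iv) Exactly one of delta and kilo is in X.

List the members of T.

From (ii): quebec ∉ T.
Suppose juliet ∉ T: no assignment then satisfies all the clues, so juliet ∈ T.

T = {delta, foxtrot, juliet, kilo}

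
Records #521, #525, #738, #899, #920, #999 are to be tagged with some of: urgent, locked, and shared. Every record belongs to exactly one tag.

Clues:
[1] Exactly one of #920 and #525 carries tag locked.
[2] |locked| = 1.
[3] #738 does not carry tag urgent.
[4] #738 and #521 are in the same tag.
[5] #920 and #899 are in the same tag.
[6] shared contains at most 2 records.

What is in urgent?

urgent = {#899, #920, #999}

From (3): #738 ∉ urgent.
(4): #521 matches #738: #521 ∉ urgent.
Suppose #525 ∈ urgent: no assignment then satisfies all the clues, so #525 ∉ urgent.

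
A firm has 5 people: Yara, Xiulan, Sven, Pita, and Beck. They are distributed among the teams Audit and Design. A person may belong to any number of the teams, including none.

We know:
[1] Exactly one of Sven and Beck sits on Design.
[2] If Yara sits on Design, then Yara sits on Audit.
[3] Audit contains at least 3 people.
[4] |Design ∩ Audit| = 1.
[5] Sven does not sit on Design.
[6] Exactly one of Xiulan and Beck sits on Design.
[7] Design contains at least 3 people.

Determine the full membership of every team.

From (5): Sven ∉ Design.
(1) (exactly one): Beck ∈ Design.
(6) (exactly one): Xiulan ∉ Design.
(7): only 3 candidates remain for Design, so all are in.
(2): Yara ∈ Audit.
Suppose Xiulan ∉ Audit: no assignment then satisfies all the clues, so Xiulan ∈ Audit.

Audit = {Sven, Xiulan, Yara}; Design = {Beck, Pita, Yara}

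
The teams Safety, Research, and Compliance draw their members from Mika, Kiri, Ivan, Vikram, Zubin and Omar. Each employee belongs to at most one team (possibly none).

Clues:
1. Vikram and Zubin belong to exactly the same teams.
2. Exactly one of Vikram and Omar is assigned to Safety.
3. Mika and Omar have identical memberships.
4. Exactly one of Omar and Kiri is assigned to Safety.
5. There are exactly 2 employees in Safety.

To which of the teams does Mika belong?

Mika: Safety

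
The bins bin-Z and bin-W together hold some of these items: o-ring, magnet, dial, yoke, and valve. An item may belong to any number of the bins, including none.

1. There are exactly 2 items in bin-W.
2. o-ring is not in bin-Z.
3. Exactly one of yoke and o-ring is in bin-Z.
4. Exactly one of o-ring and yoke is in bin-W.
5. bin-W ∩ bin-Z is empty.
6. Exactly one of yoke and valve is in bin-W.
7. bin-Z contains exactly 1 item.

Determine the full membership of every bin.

bin-Z = {yoke}; bin-W = {o-ring, valve}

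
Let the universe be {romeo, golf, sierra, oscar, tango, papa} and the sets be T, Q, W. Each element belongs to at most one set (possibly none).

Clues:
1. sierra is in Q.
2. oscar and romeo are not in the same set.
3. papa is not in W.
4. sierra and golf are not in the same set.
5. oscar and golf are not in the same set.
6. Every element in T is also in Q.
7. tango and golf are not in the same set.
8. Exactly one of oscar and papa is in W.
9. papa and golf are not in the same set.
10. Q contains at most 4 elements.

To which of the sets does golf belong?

golf: none

From (1): sierra ∈ Q.
From (3): papa ∉ W.
(4): golf ∉ Q.
(6) contrapositive: golf ∉ T.
(8) (exactly one): oscar ∈ W.
(2): romeo ∉ W.
(5): golf ∉ W.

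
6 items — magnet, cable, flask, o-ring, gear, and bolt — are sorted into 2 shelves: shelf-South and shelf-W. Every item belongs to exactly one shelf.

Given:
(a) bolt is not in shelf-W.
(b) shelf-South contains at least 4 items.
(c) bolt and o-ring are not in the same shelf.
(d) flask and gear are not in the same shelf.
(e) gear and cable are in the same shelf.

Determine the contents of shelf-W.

shelf-W = {flask, o-ring}

From (a): bolt ∉ shelf-W.
Only one shelf left: bolt ∈ shelf-South.
(c): o-ring ∉ shelf-South.
Only one shelf left: o-ring ∈ shelf-W.
Suppose magnet ∈ shelf-W: no assignment then satisfies all the clues, so magnet ∉ shelf-W.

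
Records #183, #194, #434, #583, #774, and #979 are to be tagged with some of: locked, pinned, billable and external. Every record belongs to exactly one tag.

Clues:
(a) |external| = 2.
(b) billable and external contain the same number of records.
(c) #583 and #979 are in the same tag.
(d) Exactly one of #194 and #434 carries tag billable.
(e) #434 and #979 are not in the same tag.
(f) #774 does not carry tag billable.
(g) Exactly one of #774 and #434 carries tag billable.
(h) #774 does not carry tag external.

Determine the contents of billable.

From (f): #774 ∉ billable.
From (h): #774 ∉ external.
(g) (exactly one): #434 ∈ billable.
(d) (exactly one): #194 ∉ billable.
(e): #979 ∉ billable.
(c): #583 matches #979: #583 ∉ billable.
Suppose #183 ∉ billable: no assignment then satisfies all the clues, so #183 ∈ billable.

billable = {#183, #434}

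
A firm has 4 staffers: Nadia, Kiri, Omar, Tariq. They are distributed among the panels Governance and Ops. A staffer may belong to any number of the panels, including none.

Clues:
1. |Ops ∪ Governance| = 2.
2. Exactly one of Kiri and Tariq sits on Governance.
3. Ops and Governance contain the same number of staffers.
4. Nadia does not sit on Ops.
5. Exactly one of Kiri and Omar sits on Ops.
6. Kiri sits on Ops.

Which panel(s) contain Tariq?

Tariq: Governance

From (4): Nadia ∉ Ops.
From (6): Kiri ∈ Ops.
(5) (exactly one): Omar ∉ Ops.
Suppose Tariq ∉ Governance: no assignment then satisfies all the clues, so Tariq ∈ Governance.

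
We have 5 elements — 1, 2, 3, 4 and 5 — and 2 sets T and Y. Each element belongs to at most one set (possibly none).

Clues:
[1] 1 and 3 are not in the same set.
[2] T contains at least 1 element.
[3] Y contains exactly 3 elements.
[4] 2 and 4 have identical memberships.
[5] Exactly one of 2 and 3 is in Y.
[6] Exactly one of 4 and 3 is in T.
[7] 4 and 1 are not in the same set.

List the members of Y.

Y = {2, 4, 5}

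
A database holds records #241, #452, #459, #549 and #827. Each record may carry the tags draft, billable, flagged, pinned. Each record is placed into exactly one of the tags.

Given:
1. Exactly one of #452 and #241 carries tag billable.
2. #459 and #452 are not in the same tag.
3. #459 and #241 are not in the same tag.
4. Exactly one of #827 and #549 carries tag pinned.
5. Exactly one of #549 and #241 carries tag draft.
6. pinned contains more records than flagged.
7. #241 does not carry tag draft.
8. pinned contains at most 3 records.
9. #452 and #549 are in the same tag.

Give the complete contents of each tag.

draft = {#452, #549}; billable = {#241}; flagged = {}; pinned = {#459, #827}

From (7): #241 ∉ draft.
(5) (exactly one): #549 ∈ draft.
(9): #452 matches #549: #452 ∈ draft.
(1) (exactly one): #241 ∈ billable.
(2): #459 ∉ draft.
(3): #459 ∉ billable.
(4) (exactly one): #827 ∈ pinned.
Suppose #459 ∈ flagged: no assignment then satisfies all the clues, so #459 ∉ flagged.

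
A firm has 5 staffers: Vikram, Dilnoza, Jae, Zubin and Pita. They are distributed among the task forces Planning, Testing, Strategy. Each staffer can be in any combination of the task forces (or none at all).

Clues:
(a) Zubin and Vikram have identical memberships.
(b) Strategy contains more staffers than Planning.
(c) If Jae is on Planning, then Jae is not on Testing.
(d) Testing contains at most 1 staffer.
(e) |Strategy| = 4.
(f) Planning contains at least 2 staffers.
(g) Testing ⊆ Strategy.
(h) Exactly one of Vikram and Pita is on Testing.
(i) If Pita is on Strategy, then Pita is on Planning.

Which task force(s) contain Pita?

Pita: Planning, Strategy, Testing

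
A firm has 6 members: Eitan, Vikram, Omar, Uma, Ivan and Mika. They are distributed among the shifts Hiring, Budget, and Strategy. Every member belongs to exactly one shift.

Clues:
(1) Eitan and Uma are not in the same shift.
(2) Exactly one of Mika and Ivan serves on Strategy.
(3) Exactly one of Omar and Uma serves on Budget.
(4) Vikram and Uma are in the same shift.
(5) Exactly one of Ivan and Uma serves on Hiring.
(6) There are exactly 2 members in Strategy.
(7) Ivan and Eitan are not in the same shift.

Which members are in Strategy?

Strategy = {Eitan, Mika}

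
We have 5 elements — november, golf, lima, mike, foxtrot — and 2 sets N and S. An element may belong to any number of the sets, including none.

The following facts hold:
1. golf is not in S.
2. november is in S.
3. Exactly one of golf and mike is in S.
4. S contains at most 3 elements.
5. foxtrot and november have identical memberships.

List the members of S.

From (1): golf ∉ S.
From (2): november ∈ S.
(3) (exactly one): mike ∈ S.
(5): foxtrot matches november: foxtrot ∈ S.
(4): S already has 3, so the rest are out.

S = {foxtrot, mike, november}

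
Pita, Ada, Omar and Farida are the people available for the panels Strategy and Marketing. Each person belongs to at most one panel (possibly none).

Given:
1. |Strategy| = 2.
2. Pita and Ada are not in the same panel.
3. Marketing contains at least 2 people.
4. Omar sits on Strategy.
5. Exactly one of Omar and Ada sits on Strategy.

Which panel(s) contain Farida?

From (4): Omar ∈ Strategy.
(5) (exactly one): Ada ∉ Strategy.
Suppose Farida ∈ Strategy: no assignment then satisfies all the clues, so Farida ∉ Strategy.

Farida: Marketing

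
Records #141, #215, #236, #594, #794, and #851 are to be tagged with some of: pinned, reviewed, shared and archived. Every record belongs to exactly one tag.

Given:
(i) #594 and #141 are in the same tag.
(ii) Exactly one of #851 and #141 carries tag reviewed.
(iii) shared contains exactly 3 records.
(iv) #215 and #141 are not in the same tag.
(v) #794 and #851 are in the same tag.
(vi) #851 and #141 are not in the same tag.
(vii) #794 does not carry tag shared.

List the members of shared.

From (vii): #794 ∉ shared.
(v): #851 matches #794: #851 ∉ shared.
Suppose #141 ∉ shared: no assignment then satisfies all the clues, so #141 ∈ shared.

shared = {#141, #236, #594}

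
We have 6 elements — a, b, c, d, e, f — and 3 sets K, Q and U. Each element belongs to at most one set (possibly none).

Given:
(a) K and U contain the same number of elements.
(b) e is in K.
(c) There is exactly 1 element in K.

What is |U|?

From (b): e ∈ K.
(c): K already has 1, so the rest are out.

1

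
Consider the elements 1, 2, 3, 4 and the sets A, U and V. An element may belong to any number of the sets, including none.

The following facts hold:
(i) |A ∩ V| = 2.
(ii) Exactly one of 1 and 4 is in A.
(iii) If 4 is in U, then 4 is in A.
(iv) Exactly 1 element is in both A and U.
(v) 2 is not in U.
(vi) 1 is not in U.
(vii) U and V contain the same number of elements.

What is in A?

A = {2, 4}

From (v): 2 ∉ U.
From (vi): 1 ∉ U.
Suppose 1 ∈ A: no assignment then satisfies all the clues, so 1 ∉ A.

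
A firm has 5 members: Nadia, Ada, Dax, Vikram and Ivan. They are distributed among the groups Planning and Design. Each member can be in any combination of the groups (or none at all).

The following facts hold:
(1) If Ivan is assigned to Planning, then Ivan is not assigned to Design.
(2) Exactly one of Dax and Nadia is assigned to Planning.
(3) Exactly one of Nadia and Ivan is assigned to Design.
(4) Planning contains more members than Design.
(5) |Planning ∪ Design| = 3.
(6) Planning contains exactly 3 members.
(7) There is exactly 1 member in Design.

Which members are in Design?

Design = {Nadia}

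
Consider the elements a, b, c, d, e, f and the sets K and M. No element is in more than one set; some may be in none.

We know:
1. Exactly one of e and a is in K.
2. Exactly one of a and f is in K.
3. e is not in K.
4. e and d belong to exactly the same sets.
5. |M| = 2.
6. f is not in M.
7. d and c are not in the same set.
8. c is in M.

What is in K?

From (3): e ∉ K.
From (6): f ∉ M.
From (8): c ∈ M.
(1) (exactly one): a ∈ K.
(2) (exactly one): f ∉ K.
(4): d matches e: d ∉ K.
(7): d ∉ M.
(4): e matches d: e ∉ M.
(5): only 2 candidates remain for M, so all are in.

K = {a}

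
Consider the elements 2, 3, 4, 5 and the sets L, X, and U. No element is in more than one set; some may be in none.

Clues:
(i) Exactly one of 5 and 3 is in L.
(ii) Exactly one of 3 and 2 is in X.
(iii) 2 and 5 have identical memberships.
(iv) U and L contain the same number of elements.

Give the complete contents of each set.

L = {3}; X = {2, 5}; U = {4}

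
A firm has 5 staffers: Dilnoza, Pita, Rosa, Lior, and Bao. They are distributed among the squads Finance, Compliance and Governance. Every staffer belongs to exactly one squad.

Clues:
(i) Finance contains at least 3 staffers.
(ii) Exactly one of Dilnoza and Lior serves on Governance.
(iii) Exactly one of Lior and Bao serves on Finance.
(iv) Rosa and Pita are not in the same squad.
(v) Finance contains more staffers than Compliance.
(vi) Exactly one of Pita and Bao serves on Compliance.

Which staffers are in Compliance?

Compliance = {Pita}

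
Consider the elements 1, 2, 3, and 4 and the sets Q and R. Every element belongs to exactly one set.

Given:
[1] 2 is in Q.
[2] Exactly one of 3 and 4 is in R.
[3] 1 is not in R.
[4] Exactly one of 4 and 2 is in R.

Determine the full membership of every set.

From (1): 2 ∈ Q.
From (3): 1 ∉ R.
(4) (exactly one): 4 ∈ R.
Only one set left: 1 ∈ Q.
(2) (exactly one): 3 ∉ R.
Only one set left: 3 ∈ Q.

Q = {1, 2, 3}; R = {4}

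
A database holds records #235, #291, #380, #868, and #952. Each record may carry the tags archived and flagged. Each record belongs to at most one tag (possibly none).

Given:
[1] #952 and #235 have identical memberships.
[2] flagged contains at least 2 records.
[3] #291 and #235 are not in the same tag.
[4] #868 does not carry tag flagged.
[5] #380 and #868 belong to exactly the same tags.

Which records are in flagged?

flagged = {#235, #952}

From (4): #868 ∉ flagged.
(5): #380 matches #868: #380 ∉ flagged.
Suppose #235 ∉ flagged: no assignment then satisfies all the clues, so #235 ∈ flagged.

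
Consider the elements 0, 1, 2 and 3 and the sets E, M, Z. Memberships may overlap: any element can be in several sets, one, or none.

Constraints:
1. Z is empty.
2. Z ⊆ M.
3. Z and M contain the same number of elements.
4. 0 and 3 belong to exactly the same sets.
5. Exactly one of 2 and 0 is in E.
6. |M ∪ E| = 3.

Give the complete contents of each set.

E = {0, 1, 3}; M = {}; Z = {}

(1): Z already has 0, so the rest are out.
Suppose 0 ∉ E: no assignment then satisfies all the clues, so 0 ∈ E.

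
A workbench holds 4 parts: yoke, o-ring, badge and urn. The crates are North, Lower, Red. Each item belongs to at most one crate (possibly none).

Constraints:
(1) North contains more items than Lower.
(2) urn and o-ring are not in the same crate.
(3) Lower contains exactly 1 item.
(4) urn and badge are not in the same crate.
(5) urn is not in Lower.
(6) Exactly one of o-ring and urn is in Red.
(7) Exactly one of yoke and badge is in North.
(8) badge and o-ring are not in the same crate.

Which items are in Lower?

Lower = {badge}

From (5): urn ∉ Lower.
Suppose yoke ∈ Lower: no assignment then satisfies all the clues, so yoke ∉ Lower.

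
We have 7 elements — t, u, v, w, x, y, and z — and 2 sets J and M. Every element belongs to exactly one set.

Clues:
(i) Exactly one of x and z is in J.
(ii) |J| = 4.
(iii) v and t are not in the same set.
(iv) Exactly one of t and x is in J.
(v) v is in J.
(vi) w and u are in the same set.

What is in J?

J = {u, v, w, x}

From (v): v ∈ J.
(iii): t ∉ J.
(iv) (exactly one): x ∈ J.
Only one set left: t ∈ M.
(i) (exactly one): z ∉ J.
Only one set left: z ∈ M.
Suppose u ∉ J: no assignment then satisfies all the clues, so u ∈ J.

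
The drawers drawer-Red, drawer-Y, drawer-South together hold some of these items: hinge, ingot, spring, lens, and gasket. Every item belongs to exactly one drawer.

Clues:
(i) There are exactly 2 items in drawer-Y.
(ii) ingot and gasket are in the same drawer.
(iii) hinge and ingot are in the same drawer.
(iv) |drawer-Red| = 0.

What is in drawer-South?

(iv): drawer-Red already has 0, so the rest are out.
Suppose hinge ∉ drawer-South: no assignment then satisfies all the clues, so hinge ∈ drawer-South.

drawer-South = {gasket, hinge, ingot}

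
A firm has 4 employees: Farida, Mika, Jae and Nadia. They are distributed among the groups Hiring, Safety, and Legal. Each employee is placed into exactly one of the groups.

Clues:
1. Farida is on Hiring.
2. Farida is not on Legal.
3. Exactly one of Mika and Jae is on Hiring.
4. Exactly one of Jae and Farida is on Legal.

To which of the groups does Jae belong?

Jae: Legal

From (1): Farida ∈ Hiring.
(4) (exactly one): Jae ∈ Legal.
(3) (exactly one): Mika ∈ Hiring.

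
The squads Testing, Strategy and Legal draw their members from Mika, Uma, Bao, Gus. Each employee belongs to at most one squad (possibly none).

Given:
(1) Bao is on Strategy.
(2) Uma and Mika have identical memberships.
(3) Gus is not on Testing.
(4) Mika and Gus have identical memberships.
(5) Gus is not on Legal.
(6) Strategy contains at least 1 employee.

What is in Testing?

Testing = {}

From (1): Bao ∈ Strategy.
From (3): Gus ∉ Testing.
From (5): Gus ∉ Legal.
(4): Mika matches Gus: Mika ∉ Testing.
(4): Mika matches Gus: Mika ∉ Legal.
(2): Uma matches Mika: Uma ∉ Testing.
(2): Uma matches Mika: Uma ∉ Legal.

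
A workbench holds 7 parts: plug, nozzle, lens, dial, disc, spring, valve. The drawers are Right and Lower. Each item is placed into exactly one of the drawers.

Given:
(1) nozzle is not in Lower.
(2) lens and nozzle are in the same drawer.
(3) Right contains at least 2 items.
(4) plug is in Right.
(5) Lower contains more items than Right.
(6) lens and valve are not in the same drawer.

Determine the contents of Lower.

Lower = {dial, disc, spring, valve}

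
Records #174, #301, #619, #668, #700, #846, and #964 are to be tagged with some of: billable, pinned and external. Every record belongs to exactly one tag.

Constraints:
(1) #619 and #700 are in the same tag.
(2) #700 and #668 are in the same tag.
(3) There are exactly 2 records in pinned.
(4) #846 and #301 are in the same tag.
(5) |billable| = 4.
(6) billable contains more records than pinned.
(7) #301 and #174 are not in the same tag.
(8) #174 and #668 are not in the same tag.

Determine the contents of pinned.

pinned = {#301, #846}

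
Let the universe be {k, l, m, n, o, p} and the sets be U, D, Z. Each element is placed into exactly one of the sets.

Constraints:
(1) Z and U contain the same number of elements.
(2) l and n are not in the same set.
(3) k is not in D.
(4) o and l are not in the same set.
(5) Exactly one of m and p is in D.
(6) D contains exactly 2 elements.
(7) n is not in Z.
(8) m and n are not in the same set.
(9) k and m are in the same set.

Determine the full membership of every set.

U = {n, o}; D = {l, p}; Z = {k, m}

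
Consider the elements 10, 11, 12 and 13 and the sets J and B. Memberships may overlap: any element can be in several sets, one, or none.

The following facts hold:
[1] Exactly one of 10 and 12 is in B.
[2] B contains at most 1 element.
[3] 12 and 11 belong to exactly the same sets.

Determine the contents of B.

B = {10}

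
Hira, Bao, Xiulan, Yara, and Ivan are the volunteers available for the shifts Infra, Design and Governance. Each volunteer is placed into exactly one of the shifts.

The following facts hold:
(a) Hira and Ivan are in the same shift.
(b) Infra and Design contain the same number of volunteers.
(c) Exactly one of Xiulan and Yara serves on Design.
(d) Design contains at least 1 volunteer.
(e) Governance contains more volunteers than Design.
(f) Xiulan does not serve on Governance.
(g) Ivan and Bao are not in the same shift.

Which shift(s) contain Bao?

From (f): Xiulan ∉ Governance.
Suppose Bao ∉ Infra: no assignment then satisfies all the clues, so Bao ∈ Infra.

Bao: Infra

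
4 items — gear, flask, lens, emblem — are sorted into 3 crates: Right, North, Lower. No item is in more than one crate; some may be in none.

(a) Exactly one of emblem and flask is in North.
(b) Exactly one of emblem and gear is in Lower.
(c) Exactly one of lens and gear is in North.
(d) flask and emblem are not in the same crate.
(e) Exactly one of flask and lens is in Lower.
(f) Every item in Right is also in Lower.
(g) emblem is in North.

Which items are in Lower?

Lower = {flask, gear}

From (g): emblem ∈ North.
(a) (exactly one): flask ∉ North.
(b) (exactly one): gear ∈ Lower.
(c) (exactly one): lens ∈ North.
(e) (exactly one): flask ∈ Lower.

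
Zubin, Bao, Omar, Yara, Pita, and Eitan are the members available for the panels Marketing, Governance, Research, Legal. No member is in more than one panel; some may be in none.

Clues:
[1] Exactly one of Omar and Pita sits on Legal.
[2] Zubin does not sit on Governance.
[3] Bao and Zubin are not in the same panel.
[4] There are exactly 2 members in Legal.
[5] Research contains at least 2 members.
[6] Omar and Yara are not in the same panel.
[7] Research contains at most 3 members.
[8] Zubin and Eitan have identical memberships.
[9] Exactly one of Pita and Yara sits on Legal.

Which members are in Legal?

Legal = {Bao, Pita}

From (2): Zubin ∉ Governance.
(8): Eitan matches Zubin: Eitan ∉ Governance.
Suppose Zubin ∈ Legal: no assignment then satisfies all the clues, so Zubin ∉ Legal.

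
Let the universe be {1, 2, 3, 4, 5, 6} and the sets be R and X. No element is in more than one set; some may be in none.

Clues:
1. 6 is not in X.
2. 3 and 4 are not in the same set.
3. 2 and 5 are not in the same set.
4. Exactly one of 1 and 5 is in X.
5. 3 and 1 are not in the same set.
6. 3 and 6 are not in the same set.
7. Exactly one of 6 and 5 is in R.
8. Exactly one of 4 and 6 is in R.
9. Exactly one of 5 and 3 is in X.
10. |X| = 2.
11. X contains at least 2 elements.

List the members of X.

X = {4, 5}

From (1): 6 ∉ X.
Suppose 1 ∈ X: no assignment then satisfies all the clues, so 1 ∉ X.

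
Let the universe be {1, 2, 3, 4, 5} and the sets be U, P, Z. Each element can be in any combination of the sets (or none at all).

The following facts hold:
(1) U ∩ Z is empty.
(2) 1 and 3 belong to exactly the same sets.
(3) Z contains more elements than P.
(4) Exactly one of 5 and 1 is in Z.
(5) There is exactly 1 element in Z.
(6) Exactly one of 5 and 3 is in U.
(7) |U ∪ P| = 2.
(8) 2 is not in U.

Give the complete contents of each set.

U = {1, 3}; P = {}; Z = {5}

From (8): 2 ∉ U.
Suppose 1 ∉ U: no assignment then satisfies all the clues, so 1 ∈ U.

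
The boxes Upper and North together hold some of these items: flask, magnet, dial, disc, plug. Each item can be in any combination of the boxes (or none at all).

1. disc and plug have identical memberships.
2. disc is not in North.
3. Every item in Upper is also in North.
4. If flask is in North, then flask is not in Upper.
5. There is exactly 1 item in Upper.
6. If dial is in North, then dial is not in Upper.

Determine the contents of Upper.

Upper = {magnet}

From (2): disc ∉ North.
(1): plug matches disc: plug ∉ North.
(3) contrapositive: disc ∉ Upper.
(3) contrapositive: plug ∉ Upper.
Suppose flask ∈ Upper: no assignment then satisfies all the clues, so flask ∉ Upper.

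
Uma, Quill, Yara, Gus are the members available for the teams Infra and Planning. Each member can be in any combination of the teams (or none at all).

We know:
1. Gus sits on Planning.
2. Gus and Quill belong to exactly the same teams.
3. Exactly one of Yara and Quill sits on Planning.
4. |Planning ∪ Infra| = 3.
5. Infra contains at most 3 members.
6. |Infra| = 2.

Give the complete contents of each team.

Infra = {Gus, Quill}; Planning = {Gus, Quill, Uma}

From (1): Gus ∈ Planning.
(2): Quill matches Gus: Quill ∈ Planning.
(3) (exactly one): Yara ∉ Planning.
Suppose Uma ∈ Infra: no assignment then satisfies all the clues, so Uma ∉ Infra.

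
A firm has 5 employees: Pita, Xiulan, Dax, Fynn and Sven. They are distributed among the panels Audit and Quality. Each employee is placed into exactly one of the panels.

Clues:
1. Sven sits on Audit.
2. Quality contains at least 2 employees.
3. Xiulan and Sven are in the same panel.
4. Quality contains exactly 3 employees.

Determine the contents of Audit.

Audit = {Sven, Xiulan}

From (1): Sven ∈ Audit.
(3): Xiulan matches Sven: Xiulan ∈ Audit.
(4): only 3 candidates remain for Quality, so all are in.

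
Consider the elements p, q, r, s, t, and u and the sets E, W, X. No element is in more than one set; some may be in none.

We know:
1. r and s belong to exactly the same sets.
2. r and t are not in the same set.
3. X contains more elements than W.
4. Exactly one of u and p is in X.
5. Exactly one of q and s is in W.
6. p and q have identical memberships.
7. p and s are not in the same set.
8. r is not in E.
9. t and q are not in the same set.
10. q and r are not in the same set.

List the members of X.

From (8): r ∉ E.
(1): s matches r: s ∉ E.
Suppose p ∈ X: no assignment then satisfies all the clues, so p ∉ X.

X = {r, s, u}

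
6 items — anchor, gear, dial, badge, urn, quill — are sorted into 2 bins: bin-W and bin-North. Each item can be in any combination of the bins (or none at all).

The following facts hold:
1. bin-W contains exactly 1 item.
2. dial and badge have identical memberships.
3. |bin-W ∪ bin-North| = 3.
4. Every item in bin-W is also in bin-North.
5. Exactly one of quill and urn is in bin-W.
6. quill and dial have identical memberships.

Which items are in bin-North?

bin-North = {anchor, gear, urn}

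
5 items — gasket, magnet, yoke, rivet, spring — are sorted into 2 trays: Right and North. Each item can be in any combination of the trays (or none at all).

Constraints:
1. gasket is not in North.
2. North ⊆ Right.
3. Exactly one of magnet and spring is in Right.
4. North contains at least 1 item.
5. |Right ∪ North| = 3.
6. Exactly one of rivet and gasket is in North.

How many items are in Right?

3

From (1): gasket ∉ North.
(6) (exactly one): rivet ∈ North.
(2) with rivet ∈ North: rivet ∈ Right.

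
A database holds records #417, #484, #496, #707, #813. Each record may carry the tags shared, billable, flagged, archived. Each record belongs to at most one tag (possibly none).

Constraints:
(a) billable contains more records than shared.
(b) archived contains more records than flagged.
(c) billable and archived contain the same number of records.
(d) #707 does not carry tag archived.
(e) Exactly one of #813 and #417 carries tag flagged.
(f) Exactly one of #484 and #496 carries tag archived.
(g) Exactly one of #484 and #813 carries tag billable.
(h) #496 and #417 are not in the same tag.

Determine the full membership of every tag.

shared = {}; billable = {#484, #707}; flagged = {#417}; archived = {#496, #813}

From (d): #707 ∉ archived.
Suppose #417 ∈ shared: no assignment then satisfies all the clues, so #417 ∉ shared.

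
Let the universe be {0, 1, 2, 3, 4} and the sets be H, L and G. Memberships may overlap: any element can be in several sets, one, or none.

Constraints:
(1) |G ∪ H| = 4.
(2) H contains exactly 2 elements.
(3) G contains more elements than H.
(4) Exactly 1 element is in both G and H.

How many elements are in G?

3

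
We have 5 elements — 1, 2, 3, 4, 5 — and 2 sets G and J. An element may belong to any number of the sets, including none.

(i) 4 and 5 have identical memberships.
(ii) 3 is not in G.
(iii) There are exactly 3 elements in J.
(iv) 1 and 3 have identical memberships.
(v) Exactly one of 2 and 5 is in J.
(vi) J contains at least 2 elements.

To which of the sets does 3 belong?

3: J

From (ii): 3 ∉ G.
(iv): 1 matches 3: 1 ∉ G.
Suppose 3 ∉ J: no assignment then satisfies all the clues, so 3 ∈ J.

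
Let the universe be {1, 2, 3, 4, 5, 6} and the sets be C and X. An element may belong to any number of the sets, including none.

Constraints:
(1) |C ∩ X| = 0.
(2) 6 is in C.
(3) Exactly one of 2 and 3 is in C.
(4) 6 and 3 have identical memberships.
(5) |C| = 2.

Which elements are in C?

From (2): 6 ∈ C.
(4): 3 matches 6: 3 ∈ C.
(5): C already has 2, so the rest are out.

C = {3, 6}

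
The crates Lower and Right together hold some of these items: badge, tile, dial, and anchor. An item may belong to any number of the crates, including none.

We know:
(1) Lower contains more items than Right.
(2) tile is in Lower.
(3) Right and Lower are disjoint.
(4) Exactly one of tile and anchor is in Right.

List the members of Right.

Right = {anchor}

From (2): tile ∈ Lower.
(3) (disjoint): tile ∉ Right.
(4) (exactly one): anchor ∈ Right.
(3) (disjoint): anchor ∉ Lower.
Suppose badge ∈ Right: no assignment then satisfies all the clues, so badge ∉ Right.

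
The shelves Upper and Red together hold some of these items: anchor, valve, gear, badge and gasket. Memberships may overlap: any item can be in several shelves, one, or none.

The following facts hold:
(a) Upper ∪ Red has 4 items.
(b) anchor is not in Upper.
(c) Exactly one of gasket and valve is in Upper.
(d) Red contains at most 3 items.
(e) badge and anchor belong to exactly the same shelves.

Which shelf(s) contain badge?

From (b): anchor ∉ Upper.
(e): badge matches anchor: badge ∉ Upper.
Suppose badge ∉ Red: no assignment then satisfies all the clues, so badge ∈ Red.

badge: Red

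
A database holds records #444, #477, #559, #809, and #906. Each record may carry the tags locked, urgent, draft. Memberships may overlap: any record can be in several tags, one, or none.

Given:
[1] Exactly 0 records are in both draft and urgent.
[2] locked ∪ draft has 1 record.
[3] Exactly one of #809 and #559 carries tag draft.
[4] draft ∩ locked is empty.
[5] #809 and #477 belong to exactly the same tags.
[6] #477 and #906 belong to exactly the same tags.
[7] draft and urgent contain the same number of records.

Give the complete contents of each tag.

locked = {}; urgent = {#444}; draft = {#559}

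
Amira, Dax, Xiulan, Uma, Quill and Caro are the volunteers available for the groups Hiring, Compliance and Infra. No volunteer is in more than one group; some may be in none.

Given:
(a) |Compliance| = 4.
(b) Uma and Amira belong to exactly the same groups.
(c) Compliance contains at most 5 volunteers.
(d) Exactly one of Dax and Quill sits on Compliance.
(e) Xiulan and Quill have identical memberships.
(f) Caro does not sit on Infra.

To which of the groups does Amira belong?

Amira: Compliance

From (f): Caro ∉ Infra.
Suppose Amira ∈ Hiring: no assignment then satisfies all the clues, so Amira ∉ Hiring.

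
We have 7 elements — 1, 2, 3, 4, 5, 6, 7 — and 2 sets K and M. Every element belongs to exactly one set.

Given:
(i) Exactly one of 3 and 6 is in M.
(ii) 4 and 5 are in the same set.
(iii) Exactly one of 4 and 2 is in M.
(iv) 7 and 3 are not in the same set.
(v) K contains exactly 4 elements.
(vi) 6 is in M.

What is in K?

K = {1, 3, 4, 5}

From (vi): 6 ∈ M.
(i) (exactly one): 3 ∉ M.
Only one set left: 3 ∈ K.
(iv): 7 ∉ K.
Only one set left: 7 ∈ M.
Suppose 1 ∉ K: no assignment then satisfies all the clues, so 1 ∈ K.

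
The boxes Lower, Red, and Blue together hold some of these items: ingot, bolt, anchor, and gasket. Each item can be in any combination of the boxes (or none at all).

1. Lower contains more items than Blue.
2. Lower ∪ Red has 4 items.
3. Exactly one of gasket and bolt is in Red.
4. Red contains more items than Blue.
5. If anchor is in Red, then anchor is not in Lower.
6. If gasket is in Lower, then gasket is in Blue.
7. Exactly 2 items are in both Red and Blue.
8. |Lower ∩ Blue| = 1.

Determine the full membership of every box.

Lower = {bolt, gasket, ingot}; Red = {anchor, gasket, ingot}; Blue = {anchor, gasket}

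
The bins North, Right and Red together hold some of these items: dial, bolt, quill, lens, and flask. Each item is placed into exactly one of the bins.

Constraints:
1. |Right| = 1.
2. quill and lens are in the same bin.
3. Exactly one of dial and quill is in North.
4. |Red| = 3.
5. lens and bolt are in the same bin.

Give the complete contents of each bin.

North = {dial}; Right = {flask}; Red = {bolt, lens, quill}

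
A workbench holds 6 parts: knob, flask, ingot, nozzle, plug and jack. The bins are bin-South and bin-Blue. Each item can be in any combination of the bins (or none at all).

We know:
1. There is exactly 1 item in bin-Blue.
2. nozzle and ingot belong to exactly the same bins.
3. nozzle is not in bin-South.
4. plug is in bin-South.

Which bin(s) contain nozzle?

From (3): nozzle ∉ bin-South.
From (4): plug ∈ bin-South.
(2): ingot matches nozzle: ingot ∉ bin-South.
Suppose nozzle ∈ bin-Blue: no assignment then satisfies all the clues, so nozzle ∉ bin-Blue.

nozzle: none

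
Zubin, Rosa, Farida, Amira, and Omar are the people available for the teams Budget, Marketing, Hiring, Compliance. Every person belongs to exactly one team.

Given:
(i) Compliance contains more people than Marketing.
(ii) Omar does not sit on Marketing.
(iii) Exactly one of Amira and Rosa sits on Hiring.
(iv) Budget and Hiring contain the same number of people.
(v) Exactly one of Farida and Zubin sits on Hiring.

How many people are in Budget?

2

From (ii): Omar ∉ Marketing.
Suppose Zubin ∈ Marketing: no assignment then satisfies all the clues, so Zubin ∉ Marketing.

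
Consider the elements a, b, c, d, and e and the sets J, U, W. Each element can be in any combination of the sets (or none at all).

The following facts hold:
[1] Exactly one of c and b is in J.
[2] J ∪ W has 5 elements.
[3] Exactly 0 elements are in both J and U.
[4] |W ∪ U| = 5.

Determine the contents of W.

W = {a, b, c, d, e}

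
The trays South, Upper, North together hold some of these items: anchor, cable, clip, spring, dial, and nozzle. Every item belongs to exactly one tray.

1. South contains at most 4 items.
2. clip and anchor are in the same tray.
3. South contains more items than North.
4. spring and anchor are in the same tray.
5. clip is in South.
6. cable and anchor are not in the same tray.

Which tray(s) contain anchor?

From (5): clip ∈ South.
(2): anchor matches clip: anchor ∈ South.
(4): spring matches anchor: spring ∈ South.
(6): cable ∉ South.

anchor: South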